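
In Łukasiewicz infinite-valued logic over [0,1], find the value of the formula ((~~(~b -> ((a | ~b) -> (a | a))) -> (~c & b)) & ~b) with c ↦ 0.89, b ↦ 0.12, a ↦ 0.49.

~b: Łukasiewicz ¬ gives 1 − 0.12 = 0.88
~b: Łukasiewicz ¬ gives 1 − 0.12 = 0.88
(a | ~b) = max(0.49, 0.88) = 0.88
(a | a) = max(0.49, 0.49) = 0.49
((a | ~b) -> (a | a)): min(1, 1 − 0.88 + 0.49) = 0.61
(~b -> ((a | ~b) -> (a | a))): min(1, 1 − 0.88 + 0.61) = 0.73
~(~b -> ((a | ~b) -> (a | a))): Łukasiewicz ¬ gives 1 − 0.73 = 0.27
~~(~b -> ((a | ~b) -> (a | a))): Łukasiewicz ¬ gives 1 − 0.27 = 0.73
~c: Łukasiewicz ¬ gives 1 − 0.89 = 0.11
(~c & b) = min(0.11, 0.12) = 0.11
(~~(~b -> ((a | ~b) -> (a | a))) -> (~c & b)): min(1, 1 − 0.73 + 0.11) = 0.38
~b: Łukasiewicz ¬ gives 1 − 0.12 = 0.88
((~~(~b -> ((a | ~b) -> (a | a))) -> (~c & b)) & ~b) = min(0.38, 0.88) = 0.38

0.38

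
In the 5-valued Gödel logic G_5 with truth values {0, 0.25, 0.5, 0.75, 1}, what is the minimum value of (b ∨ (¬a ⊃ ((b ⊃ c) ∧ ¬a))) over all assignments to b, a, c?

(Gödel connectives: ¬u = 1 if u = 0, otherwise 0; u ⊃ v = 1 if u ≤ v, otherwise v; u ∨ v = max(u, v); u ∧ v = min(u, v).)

The minimum is attained at b = 0.25, a = 0, c = 0:
  ¬a: Gödel ¬ of 0 = 1 (operand is 0)
  (b ⊃ c): 0.25 > 0, so result = 0
  ¬a: Gödel ¬ of 0 = 1 (operand is 0)
  ((b ⊃ c) ∧ ¬a) = min(0, 1) = 0
  (¬a ⊃ ((b ⊃ c) ∧ ¬a)): 1 > 0, so result = 0
  (b ∨ (¬a ⊃ ((b ⊃ c) ∧ ¬a))) = max(0.25, 0) = 0.25
Checking all 125 assignments confirms none give a value below 0.25.

0.25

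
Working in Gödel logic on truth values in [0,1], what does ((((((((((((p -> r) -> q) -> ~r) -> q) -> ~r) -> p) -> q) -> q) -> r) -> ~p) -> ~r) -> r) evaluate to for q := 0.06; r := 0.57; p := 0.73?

0.57

(p -> r): 0.73 > 0.57, so result = 0.57
((p -> r) -> q): 0.57 > 0.06, so result = 0.06
~r: Gödel ¬ of 0.57 = 0 (operand ≠ 0)
(((p -> r) -> q) -> ~r): 0.06 > 0, so result = 0
((((p -> r) -> q) -> ~r) -> q): 0 ≤ 0.06, so result = 1
~r: Gödel ¬ of 0.57 = 0 (operand ≠ 0)
(((((p -> r) -> q) -> ~r) -> q) -> ~r): 1 > 0, so result = 0
((((((p -> r) -> q) -> ~r) -> q) -> ~r) -> p): 0 ≤ 0.73, so result = 1
(((((((p -> r) -> q) -> ~r) -> q) -> ~r) -> p) -> q): 1 > 0.06, so result = 0.06
((((((((p -> r) -> q) -> ~r) -> q) -> ~r) -> p) -> q) -> q): 0.06 ≤ 0.06, so result = 1
(((((((((p -> r) -> q) -> ~r) -> q) -> ~r) -> p) -> q) -> q) -> r): 1 > 0.57, so result = 0.57
~p: Gödel ¬ of 0.73 = 0 (operand ≠ 0)
((((((((((p -> r) -> q) -> ~r) -> q) -> ~r) -> p) -> q) -> q) -> r) -> ~p): 0.57 > 0, so result = 0
~r: Gödel ¬ of 0.57 = 0 (operand ≠ 0)
(((((((((((p -> r) -> q) -> ~r) -> q) -> ~r) -> p) -> q) -> q) -> r) -> ~p) -> ~r): 0 ≤ 0, so result = 1
((((((((((((p -> r) -> q) -> ~r) -> q) -> ~r) -> p) -> q) -> q) -> r) -> ~p) -> ~r) -> r): 1 > 0.57, so result = 0.57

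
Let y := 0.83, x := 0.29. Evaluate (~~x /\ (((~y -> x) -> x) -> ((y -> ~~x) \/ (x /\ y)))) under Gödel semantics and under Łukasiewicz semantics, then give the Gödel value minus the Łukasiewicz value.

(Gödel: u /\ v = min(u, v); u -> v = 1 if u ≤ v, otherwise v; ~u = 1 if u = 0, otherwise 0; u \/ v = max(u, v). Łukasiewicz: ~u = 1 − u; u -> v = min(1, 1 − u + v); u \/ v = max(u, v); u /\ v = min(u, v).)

Gödel evaluation:
  ~x: Gödel ¬ of 0.29 = 0 (operand ≠ 0)
  ~~x: Gödel ¬ of 0 = 1 (operand is 0)
  ~y: Gödel ¬ of 0.83 = 0 (operand ≠ 0)
  (~y -> x): 0 ≤ 0.29, so result = 1
  ((~y -> x) -> x): 1 > 0.29, so result = 0.29
  ~x: Gödel ¬ of 0.29 = 0 (operand ≠ 0)
  ~~x: Gödel ¬ of 0 = 1 (operand is 0)
  (y -> ~~x): 0.83 ≤ 1, so result = 1
  (x /\ y) = min(0.29, 0.83) = 0.29
  ((y -> ~~x) \/ (x /\ y)) = max(1, 0.29) = 1
  (((~y -> x) -> x) -> ((y -> ~~x) \/ (x /\ y))): 0.29 ≤ 1, so result = 1
  (~~x /\ (((~y -> x) -> x) -> ((y -> ~~x) \/ (x /\ y)))) = min(1, 1) = 1
  Gödel value = 1
Łukasiewicz evaluation:
  ~x: Łukasiewicz ¬ gives 1 − 0.29 = 0.71
  ~~x: Łukasiewicz ¬ gives 1 − 0.71 = 0.29
  ~y: Łukasiewicz ¬ gives 1 − 0.83 = 0.17
  (~y -> x): min(1, 1 − 0.17 + 0.29) = 1
  ((~y -> x) -> x): min(1, 1 − 1 + 0.29) = 0.29
  ~x: Łukasiewicz ¬ gives 1 − 0.29 = 0.71
  ~~x: Łukasiewicz ¬ gives 1 − 0.71 = 0.29
  (y -> ~~x): min(1, 1 − 0.83 + 0.29) = 0.46
  (x /\ y) = min(0.29, 0.83) = 0.29
  ((y -> ~~x) \/ (x /\ y)) = max(0.46, 0.29) = 0.46
  (((~y -> x) -> x) -> ((y -> ~~x) \/ (x /\ y))): min(1, 1 − 0.29 + 0.46) = 1
  (~~x /\ (((~y -> x) -> x) -> ((y -> ~~x) \/ (x /\ y)))) = min(0.29, 1) = 0.29
  Łukasiewicz value = 0.29
Difference: 1 − 0.29 = 0.71

0.71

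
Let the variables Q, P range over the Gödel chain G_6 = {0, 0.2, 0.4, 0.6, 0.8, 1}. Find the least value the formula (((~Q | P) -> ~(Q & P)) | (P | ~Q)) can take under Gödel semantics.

0.20

The minimum is attained at Q = 0.2, P = 0.2:
  ~Q: Gödel ¬ of 0.2 = 0 (operand ≠ 0)
  (~Q | P) = max(0, 0.2) = 0.2
  (Q & P) = min(0.2, 0.2) = 0.2
  ~(Q & P): Gödel ¬ of 0.2 = 0 (operand ≠ 0)
  ((~Q | P) -> ~(Q & P)): 0.2 > 0, so result = 0
  ~Q: Gödel ¬ of 0.2 = 0 (operand ≠ 0)
  (P | ~Q) = max(0.2, 0) = 0.2
  (((~Q | P) -> ~(Q & P)) | (P | ~Q)) = max(0, 0.2) = 0.2
Checking all 36 assignments confirms none give a value below 0.20.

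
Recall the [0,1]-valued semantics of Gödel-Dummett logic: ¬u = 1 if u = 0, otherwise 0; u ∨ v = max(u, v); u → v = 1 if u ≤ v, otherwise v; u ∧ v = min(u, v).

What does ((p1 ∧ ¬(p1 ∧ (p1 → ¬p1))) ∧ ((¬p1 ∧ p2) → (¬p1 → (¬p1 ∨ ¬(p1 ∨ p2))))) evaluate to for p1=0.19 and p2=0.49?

¬p1: Gödel ¬ of 0.19 = 0 (operand ≠ 0)
(p1 → ¬p1): 0.19 > 0, so result = 0
(p1 ∧ (p1 → ¬p1)) = min(0.19, 0) = 0
¬(p1 ∧ (p1 → ¬p1)): Gödel ¬ of 0 = 1 (operand is 0)
(p1 ∧ ¬(p1 ∧ (p1 → ¬p1))) = min(0.19, 1) = 0.19
¬p1: Gödel ¬ of 0.19 = 0 (operand ≠ 0)
(¬p1 ∧ p2) = min(0, 0.49) = 0
¬p1: Gödel ¬ of 0.19 = 0 (operand ≠ 0)
¬p1: Gödel ¬ of 0.19 = 0 (operand ≠ 0)
(p1 ∨ p2) = max(0.19, 0.49) = 0.49
¬(p1 ∨ p2): Gödel ¬ of 0.49 = 0 (operand ≠ 0)
(¬p1 ∨ ¬(p1 ∨ p2)) = max(0, 0) = 0
(¬p1 → (¬p1 ∨ ¬(p1 ∨ p2))): 0 ≤ 0, so result = 1
((¬p1 ∧ p2) → (¬p1 → (¬p1 ∨ ¬(p1 ∨ p2)))): 0 ≤ 1, so result = 1
((p1 ∧ ¬(p1 ∧ (p1 → ¬p1))) ∧ ((¬p1 ∧ p2) → (¬p1 → (¬p1 ∨ ¬(p1 ∨ p2))))) = min(0.19, 1) = 0.19

0.19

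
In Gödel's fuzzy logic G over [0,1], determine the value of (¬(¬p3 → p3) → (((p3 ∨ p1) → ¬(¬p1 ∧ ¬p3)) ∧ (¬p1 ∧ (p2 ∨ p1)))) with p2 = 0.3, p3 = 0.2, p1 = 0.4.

1.00

¬p3: Gödel ¬ of 0.2 = 0 (operand ≠ 0)
(¬p3 → p3): 0 ≤ 0.2, so result = 1
¬(¬p3 → p3): Gödel ¬ of 1 = 0 (operand ≠ 0)
(p3 ∨ p1) = max(0.2, 0.4) = 0.4
¬p1: Gödel ¬ of 0.4 = 0 (operand ≠ 0)
¬p3: Gödel ¬ of 0.2 = 0 (operand ≠ 0)
(¬p1 ∧ ¬p3) = min(0, 0) = 0
¬(¬p1 ∧ ¬p3): Gödel ¬ of 0 = 1 (operand is 0)
((p3 ∨ p1) → ¬(¬p1 ∧ ¬p3)): 0.4 ≤ 1, so result = 1
¬p1: Gödel ¬ of 0.4 = 0 (operand ≠ 0)
(p2 ∨ p1) = max(0.3, 0.4) = 0.4
(¬p1 ∧ (p2 ∨ p1)) = min(0, 0.4) = 0
(((p3 ∨ p1) → ¬(¬p1 ∧ ¬p3)) ∧ (¬p1 ∧ (p2 ∨ p1))) = min(1, 0) = 0
(¬(¬p3 → p3) → (((p3 ∨ p1) → ¬(¬p1 ∧ ¬p3)) ∧ (¬p1 ∧ (p2 ∨ p1)))): 0 ≤ 0, so result = 1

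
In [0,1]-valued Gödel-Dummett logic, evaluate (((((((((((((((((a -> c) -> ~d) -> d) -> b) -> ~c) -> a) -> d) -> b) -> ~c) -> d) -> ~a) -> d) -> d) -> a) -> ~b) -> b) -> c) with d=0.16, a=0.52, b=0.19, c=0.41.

(a -> c): 0.52 > 0.41, so result = 0.41
~d: Gödel ¬ of 0.16 = 0 (operand ≠ 0)
((a -> c) -> ~d): 0.41 > 0, so result = 0
(((a -> c) -> ~d) -> d): 0 ≤ 0.16, so result = 1
((((a -> c) -> ~d) -> d) -> b): 1 > 0.19, so result = 0.19
~c: Gödel ¬ of 0.41 = 0 (operand ≠ 0)
(((((a -> c) -> ~d) -> d) -> b) -> ~c): 0.19 > 0, so result = 0
((((((a -> c) -> ~d) -> d) -> b) -> ~c) -> a): 0 ≤ 0.52, so result = 1
(((((((a -> c) -> ~d) -> d) -> b) -> ~c) -> a) -> d): 1 > 0.16, so result = 0.16
((((((((a -> c) -> ~d) -> d) -> b) -> ~c) -> a) -> d) -> b): 0.16 ≤ 0.19, so result = 1
~c: Gödel ¬ of 0.41 = 0 (operand ≠ 0)
(((((((((a -> c) -> ~d) -> d) -> b) -> ~c) -> a) -> d) -> b) -> ~c): 1 > 0, so result = 0
((((((((((a -> c) -> ~d) -> d) -> b) -> ~c) -> a) -> d) -> b) -> ~c) -> d): 0 ≤ 0.16, so result = 1
~a: Gödel ¬ of 0.52 = 0 (operand ≠ 0)
(((((((((((a -> c) -> ~d) -> d) -> b) -> ~c) -> a) -> d) -> b) -> ~c) -> d) -> ~a): 1 > 0, so result = 0
((((((((((((a -> c) -> ~d) -> d) -> b) -> ~c) -> a) -> d) -> b) -> ~c) -> d) -> ~a) -> d): 0 ≤ 0.16, so result = 1
(((((((((((((a -> c) -> ~d) -> d) -> b) -> ~c) -> a) -> d) -> b) -> ~c) -> d) -> ~a) -> d) -> d): 1 > 0.16, so result = 0.16
((((((((((((((a -> c) -> ~d) -> d) -> b) -> ~c) -> a) -> d) -> b) -> ~c) -> d) -> ~a) -> d) -> d) -> a): 0.16 ≤ 0.52, so result = 1
~b: Gödel ¬ of 0.19 = 0 (operand ≠ 0)
(((((((((((((((a -> c) -> ~d) -> d) -> b) -> ~c) -> a) -> d) -> b) -> ~c) -> d) -> ~a) -> d) -> d) -> a) -> ~b): 1 > 0, so result = 0
((((((((((((((((a -> c) -> ~d) -> d) -> b) -> ~c) -> a) -> d) -> b) -> ~c) -> d) -> ~a) -> d) -> d) -> a) -> ~b) -> b): 0 ≤ 0.19, so result = 1
(((((((((((((((((a -> c) -> ~d) -> d) -> b) -> ~c) -> a) -> d) -> b) -> ~c) -> d) -> ~a) -> d) -> d) -> a) -> ~b) -> b) -> c): 1 > 0.41, so result = 0.41

0.41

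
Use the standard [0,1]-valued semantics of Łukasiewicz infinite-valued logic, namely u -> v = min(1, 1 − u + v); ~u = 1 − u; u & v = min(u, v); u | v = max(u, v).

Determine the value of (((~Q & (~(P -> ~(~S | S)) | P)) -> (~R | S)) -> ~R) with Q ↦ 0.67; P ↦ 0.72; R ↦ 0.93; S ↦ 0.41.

0.07

~Q: Łukasiewicz ¬ gives 1 − 0.67 = 0.33
~S: Łukasiewicz ¬ gives 1 − 0.41 = 0.59
(~S | S) = max(0.59, 0.41) = 0.59
~(~S | S): Łukasiewicz ¬ gives 1 − 0.59 = 0.41
(P -> ~(~S | S)): min(1, 1 − 0.72 + 0.41) = 0.69
~(P -> ~(~S | S)): Łukasiewicz ¬ gives 1 − 0.69 = 0.31
(~(P -> ~(~S | S)) | P) = max(0.31, 0.72) = 0.72
(~Q & (~(P -> ~(~S | S)) | P)) = min(0.33, 0.72) = 0.33
~R: Łukasiewicz ¬ gives 1 − 0.93 = 0.07
(~R | S) = max(0.07, 0.41) = 0.41
((~Q & (~(P -> ~(~S | S)) | P)) -> (~R | S)): min(1, 1 − 0.33 + 0.41) = 1
~R: Łukasiewicz ¬ gives 1 − 0.93 = 0.07
(((~Q & (~(P -> ~(~S | S)) | P)) -> (~R | S)) -> ~R): min(1, 1 − 1 + 0.07) = 0.07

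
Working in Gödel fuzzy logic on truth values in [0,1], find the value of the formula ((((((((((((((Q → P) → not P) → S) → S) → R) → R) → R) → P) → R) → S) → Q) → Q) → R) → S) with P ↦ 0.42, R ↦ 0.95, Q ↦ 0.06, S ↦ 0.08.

0.08

(Q → P): 0.06 ≤ 0.42, so result = 1
not P: Gödel ¬ of 0.42 = 0 (operand ≠ 0)
((Q → P) → not P): 1 > 0, so result = 0
(((Q → P) → not P) → S): 0 ≤ 0.08, so result = 1
((((Q → P) → not P) → S) → S): 1 > 0.08, so result = 0.08
(((((Q → P) → not P) → S) → S) → R): 0.08 ≤ 0.95, so result = 1
((((((Q → P) → not P) → S) → S) → R) → R): 1 > 0.95, so result = 0.95
(((((((Q → P) → not P) → S) → S) → R) → R) → R): 0.95 ≤ 0.95, so result = 1
((((((((Q → P) → not P) → S) → S) → R) → R) → R) → P): 1 > 0.42, so result = 0.42
(((((((((Q → P) → not P) → S) → S) → R) → R) → R) → P) → R): 0.42 ≤ 0.95, so result = 1
((((((((((Q → P) → not P) → S) → S) → R) → R) → R) → P) → R) → S): 1 > 0.08, so result = 0.08
(((((((((((Q → P) → not P) → S) → S) → R) → R) → R) → P) → R) → S) → Q): 0.08 > 0.06, so result = 0.06
((((((((((((Q → P) → not P) → S) → S) → R) → R) → R) → P) → R) → S) → Q) → Q): 0.06 ≤ 0.06, so result = 1
(((((((((((((Q → P) → not P) → S) → S) → R) → R) → R) → P) → R) → S) → Q) → Q) → R): 1 > 0.95, so result = 0.95
((((((((((((((Q → P) → not P) → S) → S) → R) → R) → R) → P) → R) → S) → Q) → Q) → R) → S): 0.95 > 0.08, so result = 0.08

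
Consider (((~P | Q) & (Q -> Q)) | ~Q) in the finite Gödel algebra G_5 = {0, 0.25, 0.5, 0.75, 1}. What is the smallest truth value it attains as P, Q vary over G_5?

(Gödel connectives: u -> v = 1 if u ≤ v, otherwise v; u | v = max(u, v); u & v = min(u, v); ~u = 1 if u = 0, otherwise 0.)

The minimum is attained at P = 0.25, Q = 0.25:
  ~P: Gödel ¬ of 0.25 = 0 (operand ≠ 0)
  (~P | Q) = max(0, 0.25) = 0.25
  (Q -> Q): 0.25 ≤ 0.25, so result = 1
  ((~P | Q) & (Q -> Q)) = min(0.25, 1) = 0.25
  ~Q: Gödel ¬ of 0.25 = 0 (operand ≠ 0)
  (((~P | Q) & (Q -> Q)) | ~Q) = max(0.25, 0) = 0.25
Checking all 25 assignments confirms none give a value below 0.25.

0.25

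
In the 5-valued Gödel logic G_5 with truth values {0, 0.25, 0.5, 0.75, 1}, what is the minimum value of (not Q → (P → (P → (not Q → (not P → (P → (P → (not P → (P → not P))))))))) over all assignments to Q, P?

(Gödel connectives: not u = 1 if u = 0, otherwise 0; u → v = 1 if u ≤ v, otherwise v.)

Every assignment gives 1. For instance at Q = 0, P = 0:
  not Q: Gödel ¬ of 0 = 1 (operand is 0)
  not Q: Gödel ¬ of 0 = 1 (operand is 0)
  not P: Gödel ¬ of 0 = 1 (operand is 0)
  not P: Gödel ¬ of 0 = 1 (operand is 0)
  not P: Gödel ¬ of 0 = 1 (operand is 0)
  (P → not P): 0 ≤ 1, so result = 1
  (not P → (P → not P)): 1 ≤ 1, so result = 1
  (P → (not P → (P → not P))): 0 ≤ 1, so result = 1
  (P → (P → (not P → (P → not P)))): 0 ≤ 1, so result = 1
  (not P → (P → (P → (not P → (P → not P))))): 1 ≤ 1, so result = 1
  (not Q → (not P → (P → (P → (not P → (P → not P)))))): 1 ≤ 1, so result = 1
  (P → (not Q → (not P → (P → (P → (not P → (P → not P))))))): 0 ≤ 1, so result = 1
  (P → (P → (not Q → (not P → (P → (P → (not P → (P → not P)))))))): 0 ≤ 1, so result = 1
  (not Q → (P → (P → (not Q → (not P → (P → (P → (not P → (P → not P))))))))): 1 ≤ 1, so result = 1
All 25 assignments give value 1 — the formula is a G_5-tautology.

1.00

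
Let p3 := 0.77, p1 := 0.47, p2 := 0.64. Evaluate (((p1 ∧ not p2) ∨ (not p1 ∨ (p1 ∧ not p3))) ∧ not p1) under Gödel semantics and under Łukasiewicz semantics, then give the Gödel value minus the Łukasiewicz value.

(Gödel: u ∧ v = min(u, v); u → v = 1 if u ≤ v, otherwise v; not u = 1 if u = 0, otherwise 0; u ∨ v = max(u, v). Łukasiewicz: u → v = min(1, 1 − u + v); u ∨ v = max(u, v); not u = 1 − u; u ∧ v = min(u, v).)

-0.53

Gödel evaluation:
  not p2: Gödel ¬ of 0.64 = 0 (operand ≠ 0)
  (p1 ∧ not p2) = min(0.47, 0) = 0
  not p1: Gödel ¬ of 0.47 = 0 (operand ≠ 0)
  not p3: Gödel ¬ of 0.77 = 0 (operand ≠ 0)
  (p1 ∧ not p3) = min(0.47, 0) = 0
  (not p1 ∨ (p1 ∧ not p3)) = max(0, 0) = 0
  ((p1 ∧ not p2) ∨ (not p1 ∨ (p1 ∧ not p3))) = max(0, 0) = 0
  not p1: Gödel ¬ of 0.47 = 0 (operand ≠ 0)
  (((p1 ∧ not p2) ∨ (not p1 ∨ (p1 ∧ not p3))) ∧ not p1) = min(0, 0) = 0
  Gödel value = 0
Łukasiewicz evaluation:
  not p2: Łukasiewicz ¬ gives 1 − 0.64 = 0.36
  (p1 ∧ not p2) = min(0.47, 0.36) = 0.36
  not p1: Łukasiewicz ¬ gives 1 − 0.47 = 0.53
  not p3: Łukasiewicz ¬ gives 1 − 0.77 = 0.23
  (p1 ∧ not p3) = min(0.47, 0.23) = 0.23
  (not p1 ∨ (p1 ∧ not p3)) = max(0.53, 0.23) = 0.53
  ((p1 ∧ not p2) ∨ (not p1 ∨ (p1 ∧ not p3))) = max(0.36, 0.53) = 0.53
  not p1: Łukasiewicz ¬ gives 1 − 0.47 = 0.53
  (((p1 ∧ not p2) ∨ (not p1 ∨ (p1 ∧ not p3))) ∧ not p1) = min(0.53, 0.53) = 0.53
  Łukasiewicz value = 0.53
Difference: 0 − 0.53 = -0.53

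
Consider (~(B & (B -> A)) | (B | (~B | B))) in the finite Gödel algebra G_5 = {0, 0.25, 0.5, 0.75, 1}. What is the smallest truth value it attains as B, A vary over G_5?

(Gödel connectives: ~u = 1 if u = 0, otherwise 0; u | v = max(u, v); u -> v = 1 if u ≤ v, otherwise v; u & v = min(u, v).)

0.25

The minimum is attained at B = 0.25, A = 0.25:
  (B -> A): 0.25 ≤ 0.25, so result = 1
  (B & (B -> A)) = min(0.25, 1) = 0.25
  ~(B & (B -> A)): Gödel ¬ of 0.25 = 0 (operand ≠ 0)
  ~B: Gödel ¬ of 0.25 = 0 (operand ≠ 0)
  (~B | B) = max(0, 0.25) = 0.25
  (B | (~B | B)) = max(0.25, 0.25) = 0.25
  (~(B & (B -> A)) | (B | (~B | B))) = max(0, 0.25) = 0.25
Checking all 25 assignments confirms none give a value below 0.25.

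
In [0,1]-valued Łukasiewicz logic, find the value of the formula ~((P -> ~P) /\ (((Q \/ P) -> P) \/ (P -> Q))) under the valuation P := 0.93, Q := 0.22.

~P: Łukasiewicz ¬ gives 1 − 0.93 = 0.07
(P -> ~P): min(1, 1 − 0.93 + 0.07) = 0.14
(Q \/ P) = max(0.22, 0.93) = 0.93
((Q \/ P) -> P): min(1, 1 − 0.93 + 0.93) = 1
(P -> Q): min(1, 1 − 0.93 + 0.22) = 0.29
(((Q \/ P) -> P) \/ (P -> Q)) = max(1, 0.29) = 1
((P -> ~P) /\ (((Q \/ P) -> P) \/ (P -> Q))) = min(0.14, 1) = 0.14
~((P -> ~P) /\ (((Q \/ P) -> P) \/ (P -> Q))): Łukasiewicz ¬ gives 1 − 0.14 = 0.86

0.86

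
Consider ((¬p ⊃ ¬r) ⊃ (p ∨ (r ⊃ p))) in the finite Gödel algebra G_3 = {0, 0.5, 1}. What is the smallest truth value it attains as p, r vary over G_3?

0.50

The minimum is attained at p = 0.5, r = 1:
  ¬p: Gödel ¬ of 0.5 = 0 (operand ≠ 0)
  ¬r: Gödel ¬ of 1 = 0 (operand ≠ 0)
  (¬p ⊃ ¬r): 0 ≤ 0, so result = 1
  (r ⊃ p): 1 > 0.5, so result = 0.5
  (p ∨ (r ⊃ p)) = max(0.5, 0.5) = 0.5
  ((¬p ⊃ ¬r) ⊃ (p ∨ (r ⊃ p))): 1 > 0.5, so result = 0.5
Checking all 9 assignments confirms none give a value below 0.50.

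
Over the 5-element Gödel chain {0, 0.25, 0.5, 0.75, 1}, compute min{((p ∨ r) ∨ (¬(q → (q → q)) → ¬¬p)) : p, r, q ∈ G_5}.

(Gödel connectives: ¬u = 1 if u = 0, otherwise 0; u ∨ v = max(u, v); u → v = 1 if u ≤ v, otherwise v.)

Every assignment gives 1. For instance at p = 0, r = 0, q = 0:
  (p ∨ r) = max(0, 0) = 0
  (q → q): 0 ≤ 0, so result = 1
  (q → (q → q)): 0 ≤ 1, so result = 1
  ¬(q → (q → q)): Gödel ¬ of 1 = 0 (operand ≠ 0)
  ¬p: Gödel ¬ of 0 = 1 (operand is 0)
  ¬¬p: Gödel ¬ of 1 = 0 (operand ≠ 0)
  (¬(q → (q → q)) → ¬¬p): 0 ≤ 0, so result = 1
  ((p ∨ r) ∨ (¬(q → (q → q)) → ¬¬p)) = max(0, 1) = 1
All 125 assignments give value 1 — the formula is a G_5-tautology.

1.00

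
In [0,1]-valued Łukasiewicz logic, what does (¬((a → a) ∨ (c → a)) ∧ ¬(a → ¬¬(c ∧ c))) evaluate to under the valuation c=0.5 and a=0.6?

(a → a): min(1, 1 − 0.6 + 0.6) = 1
(c → a): min(1, 1 − 0.5 + 0.6) = 1
((a → a) ∨ (c → a)) = max(1, 1) = 1
¬((a → a) ∨ (c → a)): Łukasiewicz ¬ gives 1 − 1 = 0
(c ∧ c) = min(0.5, 0.5) = 0.5
¬(c ∧ c): Łukasiewicz ¬ gives 1 − 0.5 = 0.5
¬¬(c ∧ c): Łukasiewicz ¬ gives 1 − 0.5 = 0.5
(a → ¬¬(c ∧ c)): min(1, 1 − 0.6 + 0.5) = 0.9
¬(a → ¬¬(c ∧ c)): Łukasiewicz ¬ gives 1 − 0.9 = 0.1
(¬((a → a) ∨ (c → a)) ∧ ¬(a → ¬¬(c ∧ c))) = min(0, 0.1) = 0

0.00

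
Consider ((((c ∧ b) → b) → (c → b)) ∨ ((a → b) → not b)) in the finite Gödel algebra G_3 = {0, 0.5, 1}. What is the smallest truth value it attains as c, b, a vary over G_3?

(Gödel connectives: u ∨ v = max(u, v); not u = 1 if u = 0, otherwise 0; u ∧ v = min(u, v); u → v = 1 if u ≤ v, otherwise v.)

0.50

The minimum is attained at c = 1, b = 0.5, a = 0:
  (c ∧ b) = min(1, 0.5) = 0.5
  ((c ∧ b) → b): 0.5 ≤ 0.5, so result = 1
  (c → b): 1 > 0.5, so result = 0.5
  (((c ∧ b) → b) → (c → b)): 1 > 0.5, so result = 0.5
  (a → b): 0 ≤ 0.5, so result = 1
  not b: Gödel ¬ of 0.5 = 0 (operand ≠ 0)
  ((a → b) → not b): 1 > 0, so result = 0
  ((((c ∧ b) → b) → (c → b)) ∨ ((a → b) → not b)) = max(0.5, 0) = 0.5
Checking all 27 assignments confirms none give a value below 0.50.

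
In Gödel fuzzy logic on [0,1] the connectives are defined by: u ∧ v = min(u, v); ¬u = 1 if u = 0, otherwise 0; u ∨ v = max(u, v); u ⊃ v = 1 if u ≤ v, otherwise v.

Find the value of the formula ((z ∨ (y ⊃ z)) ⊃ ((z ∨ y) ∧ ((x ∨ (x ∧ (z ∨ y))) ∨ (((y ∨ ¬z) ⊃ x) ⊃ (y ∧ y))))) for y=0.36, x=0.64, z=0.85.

(y ⊃ z): 0.36 ≤ 0.85, so result = 1
(z ∨ (y ⊃ z)) = max(0.85, 1) = 1
(z ∨ y) = max(0.85, 0.36) = 0.85
(z ∨ y) = max(0.85, 0.36) = 0.85
(x ∧ (z ∨ y)) = min(0.64, 0.85) = 0.64
(x ∨ (x ∧ (z ∨ y))) = max(0.64, 0.64) = 0.64
¬z: Gödel ¬ of 0.85 = 0 (operand ≠ 0)
(y ∨ ¬z) = max(0.36, 0) = 0.36
((y ∨ ¬z) ⊃ x): 0.36 ≤ 0.64, so result = 1
(y ∧ y) = min(0.36, 0.36) = 0.36
(((y ∨ ¬z) ⊃ x) ⊃ (y ∧ y)): 1 > 0.36, so result = 0.36
((x ∨ (x ∧ (z ∨ y))) ∨ (((y ∨ ¬z) ⊃ x) ⊃ (y ∧ y))) = max(0.64, 0.36) = 0.64
((z ∨ y) ∧ ((x ∨ (x ∧ (z ∨ y))) ∨ (((y ∨ ¬z) ⊃ x) ⊃ (y ∧ y)))) = min(0.85, 0.64) = 0.64
((z ∨ (y ⊃ z)) ⊃ ((z ∨ y) ∧ ((x ∨ (x ∧ (z ∨ y))) ∨ (((y ∨ ¬z) ⊃ x) ⊃ (y ∧ y))))): 1 > 0.64, so result = 0.64

0.64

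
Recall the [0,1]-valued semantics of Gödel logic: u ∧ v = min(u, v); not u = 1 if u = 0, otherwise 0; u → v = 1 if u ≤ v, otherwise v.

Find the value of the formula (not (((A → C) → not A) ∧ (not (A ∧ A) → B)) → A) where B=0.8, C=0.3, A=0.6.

(A → C): 0.6 > 0.3, so result = 0.3
not A: Gödel ¬ of 0.6 = 0 (operand ≠ 0)
((A → C) → not A): 0.3 > 0, so result = 0
(A ∧ A) = min(0.6, 0.6) = 0.6
not (A ∧ A): Gödel ¬ of 0.6 = 0 (operand ≠ 0)
(not (A ∧ A) → B): 0 ≤ 0.8, so result = 1
(((A → C) → not A) ∧ (not (A ∧ A) → B)) = min(0, 1) = 0
not (((A → C) → not A) ∧ (not (A ∧ A) → B)): Gödel ¬ of 0 = 1 (operand is 0)
(not (((A → C) → not A) ∧ (not (A ∧ A) → B)) → A): 1 > 0.6, so result = 0.6

0.60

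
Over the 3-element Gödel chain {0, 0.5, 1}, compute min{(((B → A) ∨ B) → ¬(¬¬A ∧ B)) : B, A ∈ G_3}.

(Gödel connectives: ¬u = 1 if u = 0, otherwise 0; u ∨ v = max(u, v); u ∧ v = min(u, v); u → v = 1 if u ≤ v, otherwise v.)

0.00

The minimum is attained at B = 0.5, A = 0.5:
  (B → A): 0.5 ≤ 0.5, so result = 1
  ((B → A) ∨ B) = max(1, 0.5) = 1
  ¬A: Gödel ¬ of 0.5 = 0 (operand ≠ 0)
  ¬¬A: Gödel ¬ of 0 = 1 (operand is 0)
  (¬¬A ∧ B) = min(1, 0.5) = 0.5
  ¬(¬¬A ∧ B): Gödel ¬ of 0.5 = 0 (operand ≠ 0)
  (((B → A) ∨ B) → ¬(¬¬A ∧ B)): 1 > 0, so result = 0
Checking all 9 assignments confirms none give a value below 0.00.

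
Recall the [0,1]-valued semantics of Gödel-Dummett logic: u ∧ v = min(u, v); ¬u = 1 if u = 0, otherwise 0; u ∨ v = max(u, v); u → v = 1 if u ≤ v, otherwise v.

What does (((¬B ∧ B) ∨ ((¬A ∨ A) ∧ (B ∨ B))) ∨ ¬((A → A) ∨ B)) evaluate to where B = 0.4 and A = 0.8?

¬B: Gödel ¬ of 0.4 = 0 (operand ≠ 0)
(¬B ∧ B) = min(0, 0.4) = 0
¬A: Gödel ¬ of 0.8 = 0 (operand ≠ 0)
(¬A ∨ A) = max(0, 0.8) = 0.8
(B ∨ B) = max(0.4, 0.4) = 0.4
((¬A ∨ A) ∧ (B ∨ B)) = min(0.8, 0.4) = 0.4
((¬B ∧ B) ∨ ((¬A ∨ A) ∧ (B ∨ B))) = max(0, 0.4) = 0.4
(A → A): 0.8 ≤ 0.8, so result = 1
((A → A) ∨ B) = max(1, 0.4) = 1
¬((A → A) ∨ B): Gödel ¬ of 1 = 0 (operand ≠ 0)
(((¬B ∧ B) ∨ ((¬A ∨ A) ∧ (B ∨ B))) ∨ ¬((A → A) ∨ B)) = max(0.4, 0) = 0.4

0.40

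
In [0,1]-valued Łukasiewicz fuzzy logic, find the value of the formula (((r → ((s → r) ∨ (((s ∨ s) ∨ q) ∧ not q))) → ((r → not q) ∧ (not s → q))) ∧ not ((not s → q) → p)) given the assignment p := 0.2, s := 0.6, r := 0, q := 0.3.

(s → r): min(1, 1 − 0.6 + 0) = 0.4
(s ∨ s) = max(0.6, 0.6) = 0.6
((s ∨ s) ∨ q) = max(0.6, 0.3) = 0.6
not q: Łukasiewicz ¬ gives 1 − 0.3 = 0.7
(((s ∨ s) ∨ q) ∧ not q) = min(0.6, 0.7) = 0.6
((s → r) ∨ (((s ∨ s) ∨ q) ∧ not q)) = max(0.4, 0.6) = 0.6
(r → ((s → r) ∨ (((s ∨ s) ∨ q) ∧ not q))): min(1, 1 − 0 + 0.6) = 1
not q: Łukasiewicz ¬ gives 1 − 0.3 = 0.7
(r → not q): min(1, 1 − 0 + 0.7) = 1
not s: Łukasiewicz ¬ gives 1 − 0.6 = 0.4
(not s → q): min(1, 1 − 0.4 + 0.3) = 0.9
((r → not q) ∧ (not s → q)) = min(1, 0.9) = 0.9
((r → ((s → r) ∨ (((s ∨ s) ∨ q) ∧ not q))) → ((r → not q) ∧ (not s → q))): min(1, 1 − 1 + 0.9) = 0.9
not s: Łukasiewicz ¬ gives 1 − 0.6 = 0.4
(not s → q): min(1, 1 − 0.4 + 0.3) = 0.9
((not s → q) → p): min(1, 1 − 0.9 + 0.2) = 0.3
not ((not s → q) → p): Łukasiewicz ¬ gives 1 − 0.3 = 0.7
(((r → ((s → r) ∨ (((s ∨ s) ∨ q) ∧ not q))) → ((r → not q) ∧ (not s → q))) ∧ not ((not s → q) → p)) = min(0.9, 0.7) = 0.7

0.70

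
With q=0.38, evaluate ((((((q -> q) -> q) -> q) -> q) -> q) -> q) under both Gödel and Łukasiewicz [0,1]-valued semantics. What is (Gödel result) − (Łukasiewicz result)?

Gödel evaluation:
  (q -> q): 0.38 ≤ 0.38, so result = 1
  ((q -> q) -> q): 1 > 0.38, so result = 0.38
  (((q -> q) -> q) -> q): 0.38 ≤ 0.38, so result = 1
  ((((q -> q) -> q) -> q) -> q): 1 > 0.38, so result = 0.38
  (((((q -> q) -> q) -> q) -> q) -> q): 0.38 ≤ 0.38, so result = 1
  ((((((q -> q) -> q) -> q) -> q) -> q) -> q): 1 > 0.38, so result = 0.38
  Gödel value = 0.38
Łukasiewicz evaluation:
  (q -> q): min(1, 1 − 0.38 + 0.38) = 1
  ((q -> q) -> q): min(1, 1 − 1 + 0.38) = 0.38
  (((q -> q) -> q) -> q): min(1, 1 − 0.38 + 0.38) = 1
  ((((q -> q) -> q) -> q) -> q): min(1, 1 − 1 + 0.38) = 0.38
  (((((q -> q) -> q) -> q) -> q) -> q): min(1, 1 − 0.38 + 0.38) = 1
  ((((((q -> q) -> q) -> q) -> q) -> q) -> q): min(1, 1 − 1 + 0.38) = 0.38
  Łukasiewicz value = 0.38
Difference: 0.38 − 0.38 = 0.00

0.00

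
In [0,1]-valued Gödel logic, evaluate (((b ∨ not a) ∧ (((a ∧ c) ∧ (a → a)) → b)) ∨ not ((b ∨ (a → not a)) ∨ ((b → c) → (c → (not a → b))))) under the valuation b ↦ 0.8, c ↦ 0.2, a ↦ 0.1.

0.80

not a: Gödel ¬ of 0.1 = 0 (operand ≠ 0)
(b ∨ not a) = max(0.8, 0) = 0.8
(a ∧ c) = min(0.1, 0.2) = 0.1
(a → a): 0.1 ≤ 0.1, so result = 1
((a ∧ c) ∧ (a → a)) = min(0.1, 1) = 0.1
(((a ∧ c) ∧ (a → a)) → b): 0.1 ≤ 0.8, so result = 1
((b ∨ not a) ∧ (((a ∧ c) ∧ (a → a)) → b)) = min(0.8, 1) = 0.8
not a: Gödel ¬ of 0.1 = 0 (operand ≠ 0)
(a → not a): 0.1 > 0, so result = 0
(b ∨ (a → not a)) = max(0.8, 0) = 0.8
(b → c): 0.8 > 0.2, so result = 0.2
not a: Gödel ¬ of 0.1 = 0 (operand ≠ 0)
(not a → b): 0 ≤ 0.8, so result = 1
(c → (not a → b)): 0.2 ≤ 1, so result = 1
((b → c) → (c → (not a → b))): 0.2 ≤ 1, so result = 1
((b ∨ (a → not a)) ∨ ((b → c) → (c → (not a → b)))) = max(0.8, 1) = 1
not ((b ∨ (a → not a)) ∨ ((b → c) → (c → (not a → b)))): Gödel ¬ of 1 = 0 (operand ≠ 0)
(((b ∨ not a) ∧ (((a ∧ c) ∧ (a → a)) → b)) ∨ not ((b ∨ (a → not a)) ∨ ((b → c) → (c → (not a → b))))) = max(0.8, 0) = 0.8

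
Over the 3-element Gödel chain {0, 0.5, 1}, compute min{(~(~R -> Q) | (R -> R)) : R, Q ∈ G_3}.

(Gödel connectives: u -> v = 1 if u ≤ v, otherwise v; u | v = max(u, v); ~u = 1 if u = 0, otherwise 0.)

1.00

Every assignment gives 1. For instance at R = 0, Q = 0:
  ~R: Gödel ¬ of 0 = 1 (operand is 0)
  (~R -> Q): 1 > 0, so result = 0
  ~(~R -> Q): Gödel ¬ of 0 = 1 (operand is 0)
  (R -> R): 0 ≤ 0, so result = 1
  (~(~R -> Q) | (R -> R)) = max(1, 1) = 1
All 9 assignments give value 1 — the formula is a G_3-tautology.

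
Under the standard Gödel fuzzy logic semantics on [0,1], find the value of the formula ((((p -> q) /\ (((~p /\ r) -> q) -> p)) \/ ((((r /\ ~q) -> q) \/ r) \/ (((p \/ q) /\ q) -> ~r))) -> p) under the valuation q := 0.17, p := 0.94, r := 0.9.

(p -> q): 0.94 > 0.17, so result = 0.17
~p: Gödel ¬ of 0.94 = 0 (operand ≠ 0)
(~p /\ r) = min(0, 0.9) = 0
((~p /\ r) -> q): 0 ≤ 0.17, so result = 1
(((~p /\ r) -> q) -> p): 1 > 0.94, so result = 0.94
((p -> q) /\ (((~p /\ r) -> q) -> p)) = min(0.17, 0.94) = 0.17
~q: Gödel ¬ of 0.17 = 0 (operand ≠ 0)
(r /\ ~q) = min(0.9, 0) = 0
((r /\ ~q) -> q): 0 ≤ 0.17, so result = 1
(((r /\ ~q) -> q) \/ r) = max(1, 0.9) = 1
(p \/ q) = max(0.94, 0.17) = 0.94
((p \/ q) /\ q) = min(0.94, 0.17) = 0.17
~r: Gödel ¬ of 0.9 = 0 (operand ≠ 0)
(((p \/ q) /\ q) -> ~r): 0.17 > 0, so result = 0
((((r /\ ~q) -> q) \/ r) \/ (((p \/ q) /\ q) -> ~r)) = max(1, 0) = 1
(((p -> q) /\ (((~p /\ r) -> q) -> p)) \/ ((((r /\ ~q) -> q) \/ r) \/ (((p \/ q) /\ q) -> ~r))) = max(0.17, 1) = 1
((((p -> q) /\ (((~p /\ r) -> q) -> p)) \/ ((((r /\ ~q) -> q) \/ r) \/ (((p \/ q) /\ q) -> ~r))) -> p): 1 > 0.94, so result = 0.94

0.94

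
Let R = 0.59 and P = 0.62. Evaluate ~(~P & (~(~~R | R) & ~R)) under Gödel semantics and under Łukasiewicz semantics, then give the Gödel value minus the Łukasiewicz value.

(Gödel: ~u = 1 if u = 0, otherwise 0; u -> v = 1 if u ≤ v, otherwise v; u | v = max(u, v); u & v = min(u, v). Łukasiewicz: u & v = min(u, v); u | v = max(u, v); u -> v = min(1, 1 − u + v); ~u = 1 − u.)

Gödel evaluation:
  ~P: Gödel ¬ of 0.62 = 0 (operand ≠ 0)
  ~R: Gödel ¬ of 0.59 = 0 (operand ≠ 0)
  ~~R: Gödel ¬ of 0 = 1 (operand is 0)
  (~~R | R) = max(1, 0.59) = 1
  ~(~~R | R): Gödel ¬ of 1 = 0 (operand ≠ 0)
  ~R: Gödel ¬ of 0.59 = 0 (operand ≠ 0)
  (~(~~R | R) & ~R) = min(0, 0) = 0
  (~P & (~(~~R | R) & ~R)) = min(0, 0) = 0
  ~(~P & (~(~~R | R) & ~R)): Gödel ¬ of 0 = 1 (operand is 0)
  Gödel value = 1
Łukasiewicz evaluation:
  ~P: Łukasiewicz ¬ gives 1 − 0.62 = 0.38
  ~R: Łukasiewicz ¬ gives 1 − 0.59 = 0.41
  ~~R: Łukasiewicz ¬ gives 1 − 0.41 = 0.59
  (~~R | R) = max(0.59, 0.59) = 0.59
  ~(~~R | R): Łukasiewicz ¬ gives 1 − 0.59 = 0.41
  ~R: Łukasiewicz ¬ gives 1 − 0.59 = 0.41
  (~(~~R | R) & ~R) = min(0.41, 0.41) = 0.41
  (~P & (~(~~R | R) & ~R)) = min(0.38, 0.41) = 0.38
  ~(~P & (~(~~R | R) & ~R)): Łukasiewicz ¬ gives 1 − 0.38 = 0.62
  Łukasiewicz value = 0.62
Difference: 1 − 0.62 = 0.38

0.38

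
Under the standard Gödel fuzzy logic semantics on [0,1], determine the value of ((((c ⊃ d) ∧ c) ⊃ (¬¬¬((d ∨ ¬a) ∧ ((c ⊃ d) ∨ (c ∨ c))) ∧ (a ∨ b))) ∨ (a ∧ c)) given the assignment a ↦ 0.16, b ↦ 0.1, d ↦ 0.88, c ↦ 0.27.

(c ⊃ d): 0.27 ≤ 0.88, so result = 1
((c ⊃ d) ∧ c) = min(1, 0.27) = 0.27
¬a: Gödel ¬ of 0.16 = 0 (operand ≠ 0)
(d ∨ ¬a) = max(0.88, 0) = 0.88
(c ⊃ d): 0.27 ≤ 0.88, so result = 1
(c ∨ c) = max(0.27, 0.27) = 0.27
((c ⊃ d) ∨ (c ∨ c)) = max(1, 0.27) = 1
((d ∨ ¬a) ∧ ((c ⊃ d) ∨ (c ∨ c))) = min(0.88, 1) = 0.88
¬((d ∨ ¬a) ∧ ((c ⊃ d) ∨ (c ∨ c))): Gödel ¬ of 0.88 = 0 (operand ≠ 0)
¬¬((d ∨ ¬a) ∧ ((c ⊃ d) ∨ (c ∨ c))): Gödel ¬ of 0 = 1 (operand is 0)
¬¬¬((d ∨ ¬a) ∧ ((c ⊃ d) ∨ (c ∨ c))): Gödel ¬ of 1 = 0 (operand ≠ 0)
(a ∨ b) = max(0.16, 0.1) = 0.16
(¬¬¬((d ∨ ¬a) ∧ ((c ⊃ d) ∨ (c ∨ c))) ∧ (a ∨ b)) = min(0, 0.16) = 0
(((c ⊃ d) ∧ c) ⊃ (¬¬¬((d ∨ ¬a) ∧ ((c ⊃ d) ∨ (c ∨ c))) ∧ (a ∨ b))): 0.27 > 0, so result = 0
(a ∧ c) = min(0.16, 0.27) = 0.16
((((c ⊃ d) ∧ c) ⊃ (¬¬¬((d ∨ ¬a) ∧ ((c ⊃ d) ∨ (c ∨ c))) ∧ (a ∨ b))) ∨ (a ∧ c)) = max(0, 0.16) = 0.16

0.16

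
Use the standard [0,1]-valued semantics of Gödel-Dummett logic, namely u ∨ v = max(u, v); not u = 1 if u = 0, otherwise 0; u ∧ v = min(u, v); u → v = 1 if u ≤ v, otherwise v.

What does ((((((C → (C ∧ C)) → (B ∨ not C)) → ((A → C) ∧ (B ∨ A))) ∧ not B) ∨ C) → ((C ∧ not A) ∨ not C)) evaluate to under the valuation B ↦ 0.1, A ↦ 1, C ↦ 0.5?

(C ∧ C) = min(0.5, 0.5) = 0.5
(C → (C ∧ C)): 0.5 ≤ 0.5, so result = 1
not C: Gödel ¬ of 0.5 = 0 (operand ≠ 0)
(B ∨ not C) = max(0.1, 0) = 0.1
((C → (C ∧ C)) → (B ∨ not C)): 1 > 0.1, so result = 0.1
(A → C): 1 > 0.5, so result = 0.5
(B ∨ A) = max(0.1, 1) = 1
((A → C) ∧ (B ∨ A)) = min(0.5, 1) = 0.5
(((C → (C ∧ C)) → (B ∨ not C)) → ((A → C) ∧ (B ∨ A))): 0.1 ≤ 0.5, so result = 1
not B: Gödel ¬ of 0.1 = 0 (operand ≠ 0)
((((C → (C ∧ C)) → (B ∨ not C)) → ((A → C) ∧ (B ∨ A))) ∧ not B) = min(1, 0) = 0
(((((C → (C ∧ C)) → (B ∨ not C)) → ((A → C) ∧ (B ∨ A))) ∧ not B) ∨ C) = max(0, 0.5) = 0.5
not A: Gödel ¬ of 1 = 0 (operand ≠ 0)
(C ∧ not A) = min(0.5, 0) = 0
not C: Gödel ¬ of 0.5 = 0 (operand ≠ 0)
((C ∧ not A) ∨ not C) = max(0, 0) = 0
((((((C → (C ∧ C)) → (B ∨ not C)) → ((A → C) ∧ (B ∨ A))) ∧ not B) ∨ C) → ((C ∧ not A) ∨ not C)): 0.5 > 0, so result = 0

0.00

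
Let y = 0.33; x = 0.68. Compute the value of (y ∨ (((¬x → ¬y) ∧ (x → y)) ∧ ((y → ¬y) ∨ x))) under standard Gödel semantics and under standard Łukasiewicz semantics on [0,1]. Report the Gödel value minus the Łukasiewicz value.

Gödel evaluation:
  ¬x: Gödel ¬ of 0.68 = 0 (operand ≠ 0)
  ¬y: Gödel ¬ of 0.33 = 0 (operand ≠ 0)
  (¬x → ¬y): 0 ≤ 0, so result = 1
  (x → y): 0.68 > 0.33, so result = 0.33
  ((¬x → ¬y) ∧ (x → y)) = min(1, 0.33) = 0.33
  ¬y: Gödel ¬ of 0.33 = 0 (operand ≠ 0)
  (y → ¬y): 0.33 > 0, so result = 0
  ((y → ¬y) ∨ x) = max(0, 0.68) = 0.68
  (((¬x → ¬y) ∧ (x → y)) ∧ ((y → ¬y) ∨ x)) = min(0.33, 0.68) = 0.33
  (y ∨ (((¬x → ¬y) ∧ (x → y)) ∧ ((y → ¬y) ∨ x))) = max(0.33, 0.33) = 0.33
  Gödel value = 0.33
Łukasiewicz evaluation:
  ¬x: Łukasiewicz ¬ gives 1 − 0.68 = 0.32
  ¬y: Łukasiewicz ¬ gives 1 − 0.33 = 0.67
  (¬x → ¬y): min(1, 1 − 0.32 + 0.67) = 1
  (x → y): min(1, 1 − 0.68 + 0.33) = 0.65
  ((¬x → ¬y) ∧ (x → y)) = min(1, 0.65) = 0.65
  ¬y: Łukasiewicz ¬ gives 1 − 0.33 = 0.67
  (y → ¬y): min(1, 1 − 0.33 + 0.67) = 1
  ((y → ¬y) ∨ x) = max(1, 0.68) = 1
  (((¬x → ¬y) ∧ (x → y)) ∧ ((y → ¬y) ∨ x)) = min(0.65, 1) = 0.65
  (y ∨ (((¬x → ¬y) ∧ (x → y)) ∧ ((y → ¬y) ∨ x))) = max(0.33, 0.65) = 0.65
  Łukasiewicz value = 0.65
Difference: 0.33 − 0.65 = -0.32

-0.32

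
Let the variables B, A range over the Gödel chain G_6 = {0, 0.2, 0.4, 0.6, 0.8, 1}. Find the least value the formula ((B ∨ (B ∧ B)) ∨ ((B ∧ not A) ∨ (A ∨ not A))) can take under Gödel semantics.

The minimum is attained at B = 0, A = 0.2:
  (B ∧ B) = min(0, 0) = 0
  (B ∨ (B ∧ B)) = max(0, 0) = 0
  not A: Gödel ¬ of 0.2 = 0 (operand ≠ 0)
  (B ∧ not A) = min(0, 0) = 0
  not A: Gödel ¬ of 0.2 = 0 (operand ≠ 0)
  (A ∨ not A) = max(0.2, 0) = 0.2
  ((B ∧ not A) ∨ (A ∨ not A)) = max(0, 0.2) = 0.2
  ((B ∨ (B ∧ B)) ∨ ((B ∧ not A) ∨ (A ∨ not A))) = max(0, 0.2) = 0.2
Checking all 36 assignments confirms none give a value below 0.20.

0.20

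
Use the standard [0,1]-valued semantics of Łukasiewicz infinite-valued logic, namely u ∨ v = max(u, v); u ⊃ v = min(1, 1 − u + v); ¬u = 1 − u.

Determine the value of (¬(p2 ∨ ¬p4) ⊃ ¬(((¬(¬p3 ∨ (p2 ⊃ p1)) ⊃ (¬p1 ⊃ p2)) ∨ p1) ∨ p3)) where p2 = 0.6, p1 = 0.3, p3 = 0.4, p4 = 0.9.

0.60

¬p4: Łukasiewicz ¬ gives 1 − 0.9 = 0.1
(p2 ∨ ¬p4) = max(0.6, 0.1) = 0.6
¬(p2 ∨ ¬p4): Łukasiewicz ¬ gives 1 − 0.6 = 0.4
¬p3: Łukasiewicz ¬ gives 1 − 0.4 = 0.6
(p2 ⊃ p1): min(1, 1 − 0.6 + 0.3) = 0.7
(¬p3 ∨ (p2 ⊃ p1)) = max(0.6, 0.7) = 0.7
¬(¬p3 ∨ (p2 ⊃ p1)): Łukasiewicz ¬ gives 1 − 0.7 = 0.3
¬p1: Łukasiewicz ¬ gives 1 − 0.3 = 0.7
(¬p1 ⊃ p2): min(1, 1 − 0.7 + 0.6) = 0.9
(¬(¬p3 ∨ (p2 ⊃ p1)) ⊃ (¬p1 ⊃ p2)): min(1, 1 − 0.3 + 0.9) = 1
((¬(¬p3 ∨ (p2 ⊃ p1)) ⊃ (¬p1 ⊃ p2)) ∨ p1) = max(1, 0.3) = 1
(((¬(¬p3 ∨ (p2 ⊃ p1)) ⊃ (¬p1 ⊃ p2)) ∨ p1) ∨ p3) = max(1, 0.4) = 1
¬(((¬(¬p3 ∨ (p2 ⊃ p1)) ⊃ (¬p1 ⊃ p2)) ∨ p1) ∨ p3): Łukasiewicz ¬ gives 1 − 1 = 0
(¬(p2 ∨ ¬p4) ⊃ ¬(((¬(¬p3 ∨ (p2 ⊃ p1)) ⊃ (¬p1 ⊃ p2)) ∨ p1) ∨ p3)): min(1, 1 − 0.4 + 0) = 0.6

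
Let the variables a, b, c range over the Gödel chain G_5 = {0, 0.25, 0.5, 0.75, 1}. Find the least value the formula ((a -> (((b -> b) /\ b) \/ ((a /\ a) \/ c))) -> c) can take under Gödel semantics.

The minimum is attained at a = 0, b = 0, c = 0:
  (b -> b): 0 ≤ 0, so result = 1
  ((b -> b) /\ b) = min(1, 0) = 0
  (a /\ a) = min(0, 0) = 0
  ((a /\ a) \/ c) = max(0, 0) = 0
  (((b -> b) /\ b) \/ ((a /\ a) \/ c)) = max(0, 0) = 0
  (a -> (((b -> b) /\ b) \/ ((a /\ a) \/ c))): 0 ≤ 0, so result = 1
  ((a -> (((b -> b) /\ b) \/ ((a /\ a) \/ c))) -> c): 1 > 0, so result = 0
Checking all 125 assignments confirms none give a value below 0.00.

0.00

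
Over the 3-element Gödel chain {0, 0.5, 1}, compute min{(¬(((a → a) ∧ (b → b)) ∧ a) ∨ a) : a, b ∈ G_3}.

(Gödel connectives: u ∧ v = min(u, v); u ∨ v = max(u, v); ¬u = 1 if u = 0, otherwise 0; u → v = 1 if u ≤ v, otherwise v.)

The minimum is attained at a = 0.5, b = 0:
  (a → a): 0.5 ≤ 0.5, so result = 1
  (b → b): 0 ≤ 0, so result = 1
  ((a → a) ∧ (b → b)) = min(1, 1) = 1
  (((a → a) ∧ (b → b)) ∧ a) = min(1, 0.5) = 0.5
  ¬(((a → a) ∧ (b → b)) ∧ a): Gödel ¬ of 0.5 = 0 (operand ≠ 0)
  (¬(((a → a) ∧ (b → b)) ∧ a) ∨ a) = max(0, 0.5) = 0.5
Checking all 9 assignments confirms none give a value below 0.50.

0.50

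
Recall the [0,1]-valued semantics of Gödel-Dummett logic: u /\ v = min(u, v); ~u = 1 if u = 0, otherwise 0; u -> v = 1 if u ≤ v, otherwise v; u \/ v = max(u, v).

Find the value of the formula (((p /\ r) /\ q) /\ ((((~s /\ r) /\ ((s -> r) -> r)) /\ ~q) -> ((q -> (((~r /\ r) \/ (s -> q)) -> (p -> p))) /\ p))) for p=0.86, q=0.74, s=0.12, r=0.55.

(p /\ r) = min(0.86, 0.55) = 0.55
((p /\ r) /\ q) = min(0.55, 0.74) = 0.55
~s: Gödel ¬ of 0.12 = 0 (operand ≠ 0)
(~s /\ r) = min(0, 0.55) = 0
(s -> r): 0.12 ≤ 0.55, so result = 1
((s -> r) -> r): 1 > 0.55, so result = 0.55
((~s /\ r) /\ ((s -> r) -> r)) = min(0, 0.55) = 0
~q: Gödel ¬ of 0.74 = 0 (operand ≠ 0)
(((~s /\ r) /\ ((s -> r) -> r)) /\ ~q) = min(0, 0) = 0
~r: Gödel ¬ of 0.55 = 0 (operand ≠ 0)
(~r /\ r) = min(0, 0.55) = 0
(s -> q): 0.12 ≤ 0.74, so result = 1
((~r /\ r) \/ (s -> q)) = max(0, 1) = 1
(p -> p): 0.86 ≤ 0.86, so result = 1
(((~r /\ r) \/ (s -> q)) -> (p -> p)): 1 ≤ 1, so result = 1
(q -> (((~r /\ r) \/ (s -> q)) -> (p -> p))): 0.74 ≤ 1, so result = 1
((q -> (((~r /\ r) \/ (s -> q)) -> (p -> p))) /\ p) = min(1, 0.86) = 0.86
((((~s /\ r) /\ ((s -> r) -> r)) /\ ~q) -> ((q -> (((~r /\ r) \/ (s -> q)) -> (p -> p))) /\ p)): 0 ≤ 0.86, so result = 1
(((p /\ r) /\ q) /\ ((((~s /\ r) /\ ((s -> r) -> r)) /\ ~q) -> ((q -> (((~r /\ r) \/ (s -> q)) -> (p -> p))) /\ p))) = min(0.55, 1) = 0.55

0.55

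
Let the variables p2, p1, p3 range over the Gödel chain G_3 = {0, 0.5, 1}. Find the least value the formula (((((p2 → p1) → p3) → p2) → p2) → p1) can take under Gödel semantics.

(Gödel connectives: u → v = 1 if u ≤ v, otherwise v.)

The minimum is attained at p2 = 0, p1 = 0, p3 = 0.5:
  (p2 → p1): 0 ≤ 0, so result = 1
  ((p2 → p1) → p3): 1 > 0.5, so result = 0.5
  (((p2 → p1) → p3) → p2): 0.5 > 0, so result = 0
  ((((p2 → p1) → p3) → p2) → p2): 0 ≤ 0, so result = 1
  (((((p2 → p1) → p3) → p2) → p2) → p1): 1 > 0, so result = 0
Checking all 27 assignments confirms none give a value below 0.00.

0.00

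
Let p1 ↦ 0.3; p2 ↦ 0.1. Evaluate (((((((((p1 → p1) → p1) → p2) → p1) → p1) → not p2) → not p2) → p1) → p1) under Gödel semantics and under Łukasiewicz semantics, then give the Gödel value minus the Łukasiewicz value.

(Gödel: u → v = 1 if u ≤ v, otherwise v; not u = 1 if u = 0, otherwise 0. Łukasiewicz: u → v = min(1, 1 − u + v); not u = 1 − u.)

0.10

Gödel evaluation:
  (p1 → p1): 0.3 ≤ 0.3, so result = 1
  ((p1 → p1) → p1): 1 > 0.3, so result = 0.3
  (((p1 → p1) → p1) → p2): 0.3 > 0.1, so result = 0.1
  ((((p1 → p1) → p1) → p2) → p1): 0.1 ≤ 0.3, so result = 1
  (((((p1 → p1) → p1) → p2) → p1) → p1): 1 > 0.3, so result = 0.3
  not p2: Gödel ¬ of 0.1 = 0 (operand ≠ 0)
  ((((((p1 → p1) → p1) → p2) → p1) → p1) → not p2): 0.3 > 0, so result = 0
  not p2: Gödel ¬ of 0.1 = 0 (operand ≠ 0)
  (((((((p1 → p1) → p1) → p2) → p1) → p1) → not p2) → not p2): 0 ≤ 0, so result = 1
  ((((((((p1 → p1) → p1) → p2) → p1) → p1) → not p2) → not p2) → p1): 1 > 0.3, so result = 0.3
  (((((((((p1 → p1) → p1) → p2) → p1) → p1) → not p2) → not p2) → p1) → p1): 0.3 ≤ 0.3, so result = 1
  Gödel value = 1
Łukasiewicz evaluation:
  (p1 → p1): min(1, 1 − 0.3 + 0.3) = 1
  ((p1 → p1) → p1): min(1, 1 − 1 + 0.3) = 0.3
  (((p1 → p1) → p1) → p2): min(1, 1 − 0.3 + 0.1) = 0.8
  ((((p1 → p1) → p1) → p2) → p1): min(1, 1 − 0.8 + 0.3) = 0.5
  (((((p1 → p1) → p1) → p2) → p1) → p1): min(1, 1 − 0.5 + 0.3) = 0.8
  not p2: Łukasiewicz ¬ gives 1 − 0.1 = 0.9
  ((((((p1 → p1) → p1) → p2) → p1) → p1) → not p2): min(1, 1 − 0.8 + 0.9) = 1
  not p2: Łukasiewicz ¬ gives 1 − 0.1 = 0.9
  (((((((p1 → p1) → p1) → p2) → p1) → p1) → not p2) → not p2): min(1, 1 − 1 + 0.9) = 0.9
  ((((((((p1 → p1) → p1) → p2) → p1) → p1) → not p2) → not p2) → p1): min(1, 1 − 0.9 + 0.3) = 0.4
  (((((((((p1 → p1) → p1) → p2) → p1) → p1) → not p2) → not p2) → p1) → p1): min(1, 1 − 0.4 + 0.3) = 0.9
  Łukasiewicz value = 0.9
Difference: 1 − 0.9 = 0.10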